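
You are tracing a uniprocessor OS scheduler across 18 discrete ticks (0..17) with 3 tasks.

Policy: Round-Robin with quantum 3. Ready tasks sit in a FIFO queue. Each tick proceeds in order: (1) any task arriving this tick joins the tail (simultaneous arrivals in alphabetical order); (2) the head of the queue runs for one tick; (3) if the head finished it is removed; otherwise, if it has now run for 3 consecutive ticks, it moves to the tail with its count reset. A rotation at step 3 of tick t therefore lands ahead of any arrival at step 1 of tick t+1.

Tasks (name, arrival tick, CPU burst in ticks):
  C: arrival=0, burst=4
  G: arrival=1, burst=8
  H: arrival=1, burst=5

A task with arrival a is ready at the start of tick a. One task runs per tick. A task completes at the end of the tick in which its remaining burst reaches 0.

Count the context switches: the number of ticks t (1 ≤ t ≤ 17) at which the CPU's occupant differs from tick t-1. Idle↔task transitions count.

t=0: queue=[C] q_used=0 → run C
t=1: queue=[C,G,H] q_used=1 → run C
t=2: queue=[C,G,H] q_used=2 → run C
t=3: queue=[G,H,C] q_used=0 → run G
t=4: queue=[G,H,C] q_used=1 → run G
t=5: queue=[G,H,C] q_used=2 → run G
t=6: queue=[H,C,G] q_used=0 → run H
t=7: queue=[H,C,G] q_used=1 → run H
t=8: queue=[H,C,G] q_used=2 → run H
t=9: queue=[C,G,H] q_used=0 → run C
t=10: queue=[G,H] q_used=0 → run G
t=11: queue=[G,H] q_used=1 → run G
t=12: queue=[G,H] q_used=2 → run G
t=13: queue=[H,G] q_used=0 → run H
t=14: queue=[H,G] q_used=1 → run H
t=15: queue=[G] q_used=0 → run G
t=16: queue=[G] q_used=1 → run G
t=17: (idle)

context switches = 7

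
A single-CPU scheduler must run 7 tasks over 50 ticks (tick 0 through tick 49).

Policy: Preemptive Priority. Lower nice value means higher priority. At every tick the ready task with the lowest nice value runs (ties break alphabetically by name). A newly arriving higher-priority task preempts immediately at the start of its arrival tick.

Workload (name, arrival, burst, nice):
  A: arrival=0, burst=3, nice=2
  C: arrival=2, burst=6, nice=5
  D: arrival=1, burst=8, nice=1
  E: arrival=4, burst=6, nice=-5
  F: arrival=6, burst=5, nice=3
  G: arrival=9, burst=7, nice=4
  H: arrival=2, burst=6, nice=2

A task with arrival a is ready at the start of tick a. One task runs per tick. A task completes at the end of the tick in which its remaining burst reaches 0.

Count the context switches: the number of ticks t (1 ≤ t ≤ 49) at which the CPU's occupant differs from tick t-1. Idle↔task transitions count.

t=0: ready={A} → run A
t=1: ready={A,D} → run D
t=2: ready={A,C,D,H} → run D
t=3: ready={A,C,D,H} → run D
t=4: ready={A,C,D,E,H} → run E
t=5: ready={A,C,D,E,H} → run E
t=6: ready={A,C,D,E,F,H} → run E
t=7: ready={A,C,D,E,F,H} → run E
t=8: ready={A,C,D,E,F,H} → run E
t=9: ready={A,C,D,E,F,G,H} → run E
t=10: ready={A,C,D,F,G,H} → run D
t=11: ready={A,C,D,F,G,H} → run D
t=12: ready={A,C,D,F,G,H} → run D
t=13: ready={A,C,D,F,G,H} → run D
t=14: ready={A,C,D,F,G,H} → run D
t=15: ready={A,C,F,G,H} → run A
t=16: ready={A,C,F,G,H} → run A
t=17: ready={C,F,G,H} → run H
t=18: ready={C,F,G,H} → run H
t=19: ready={C,F,G,H} → run H
t=20: ready={C,F,G,H} → run H
t=21: ready={C,F,G,H} → run H
t=22: ready={C,F,G,H} → run H
t=23: ready={C,F,G} → run F
t=24: ready={C,F,G} → run F
t=25: ready={C,F,G} → run F
t=26: ready={C,F,G} → run F
t=27: ready={C,F,G} → run F
t=28: ready={C,G} → run G
t=29: ready={C,G} → run G
t=30: ready={C,G} → run G
t=31: ready={C,G} → run G
t=32: ready={C,G} → run G
t=33: ready={C,G} → run G
t=34: ready={C,G} → run G
t=35: ready={C} → run C
t=36: ready={C} → run C
t=37: ready={C} → run C
t=38: ready={C} → run C
t=39: ready={C} → run C
t=40: ready={C} → run C
t=41: (idle)
t=42: (idle)
t=43: (idle)
t=44: (idle)
t=45: (idle)
t=46: (idle)
t=47: (idle)
t=48: (idle)
t=49: (idle)

context switches = 9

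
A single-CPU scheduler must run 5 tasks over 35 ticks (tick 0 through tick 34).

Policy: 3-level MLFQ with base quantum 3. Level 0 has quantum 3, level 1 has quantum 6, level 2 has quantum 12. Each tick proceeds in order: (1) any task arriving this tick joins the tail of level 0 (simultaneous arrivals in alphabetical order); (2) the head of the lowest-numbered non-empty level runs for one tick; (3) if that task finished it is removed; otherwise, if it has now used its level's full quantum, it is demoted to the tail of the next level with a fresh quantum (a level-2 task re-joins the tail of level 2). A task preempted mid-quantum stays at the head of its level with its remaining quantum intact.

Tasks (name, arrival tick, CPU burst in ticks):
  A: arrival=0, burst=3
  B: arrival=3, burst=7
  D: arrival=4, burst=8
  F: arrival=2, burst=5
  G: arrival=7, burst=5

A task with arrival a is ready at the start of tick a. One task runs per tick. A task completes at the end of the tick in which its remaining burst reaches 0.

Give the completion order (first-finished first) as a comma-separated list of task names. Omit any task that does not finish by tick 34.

completion order = A, F, B, D, G

t=0: L0/L1/L2 = A/-/- → run A
t=1: L0/L1/L2 = A/-/- → run A
t=2: L0/L1/L2 = AF/-/- → run A
t=3: L0/L1/L2 = FB/-/- → run F
t=4: L0/L1/L2 = FBD/-/- → run F
t=5: L0/L1/L2 = FBD/-/- → run F
t=6: L0/L1/L2 = BD/F/- → run B
t=7: L0/L1/L2 = BDG/F/- → run B
t=8: L0/L1/L2 = BDG/F/- → run B
t=9: L0/L1/L2 = DG/FB/- → run D
t=10: L0/L1/L2 = DG/FB/- → run D
t=11: L0/L1/L2 = DG/FB/- → run D
t=12: L0/L1/L2 = G/FBD/- → run G
t=13: L0/L1/L2 = G/FBD/- → run G
t=14: L0/L1/L2 = G/FBD/- → run G
t=15: L0/L1/L2 = -/FBDG/- → run F
t=16: L0/L1/L2 = -/FBDG/- → run F
t=17: L0/L1/L2 = -/BDG/- → run B
t=18: L0/L1/L2 = -/BDG/- → run B
t=19: L0/L1/L2 = -/BDG/- → run B
t=20: L0/L1/L2 = -/BDG/- → run B
t=21: L0/L1/L2 = -/DG/- → run D
t=22: L0/L1/L2 = -/DG/- → run D
t=23: L0/L1/L2 = -/DG/- → run D
t=24: L0/L1/L2 = -/DG/- → run D
t=25: L0/L1/L2 = -/DG/- → run D
t=26: L0/L1/L2 = -/G/- → run G
t=27: L0/L1/L2 = -/G/- → run G
t=28: (idle)
t=29: (idle)
t=30: (idle)
t=31: (idle)
t=32: (idle)
t=33: (idle)
t=34: (idle)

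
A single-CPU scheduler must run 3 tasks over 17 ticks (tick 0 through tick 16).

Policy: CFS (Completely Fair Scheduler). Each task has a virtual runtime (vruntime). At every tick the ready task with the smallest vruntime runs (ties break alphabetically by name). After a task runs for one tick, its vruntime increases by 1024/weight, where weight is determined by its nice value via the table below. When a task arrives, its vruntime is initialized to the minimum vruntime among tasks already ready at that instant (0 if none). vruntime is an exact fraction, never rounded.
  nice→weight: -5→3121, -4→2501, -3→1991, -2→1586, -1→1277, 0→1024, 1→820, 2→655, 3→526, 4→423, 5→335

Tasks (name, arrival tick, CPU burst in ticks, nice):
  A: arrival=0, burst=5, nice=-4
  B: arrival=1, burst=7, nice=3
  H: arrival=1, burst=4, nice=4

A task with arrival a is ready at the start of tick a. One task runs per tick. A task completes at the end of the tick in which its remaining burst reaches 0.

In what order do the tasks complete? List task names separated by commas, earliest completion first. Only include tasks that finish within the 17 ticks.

completion order = A, H, B

t=0: vr[A=0] → run A
t=1: vr[A=1024/2501 B=1024/2501 H=1024/2501] → run A
t=2: vr[A=2048/2501 B=1024/2501 H=1024/2501] → run B
t=3: vr[A=2048/2501 B=1549824/657763 H=1024/2501] → run H
t=4: vr[A=2048/2501 B=1549824/657763 H=2994176/1057923] → run A
t=5: vr[A=3072/2501 B=1549824/657763 H=2994176/1057923] → run A
t=6: vr[A=4096/2501 B=1549824/657763 H=2994176/1057923] → run A
t=7: vr[B=1549824/657763 H=2994176/1057923] → run B
t=8: vr[B=2830336/657763 H=2994176/1057923] → run H
t=9: vr[B=2830336/657763 H=5555200/1057923] → run B
t=10: vr[B=4110848/657763 H=5555200/1057923] → run H
t=11: vr[B=4110848/657763 H=2705408/352641] → run B
t=12: vr[B=5391360/657763 H=2705408/352641] → run H
t=13: vr[B=5391360/657763] → run B
t=14: vr[B=6671872/657763] → run B
t=15: vr[B=7952384/657763] → run B
t=16: (idle)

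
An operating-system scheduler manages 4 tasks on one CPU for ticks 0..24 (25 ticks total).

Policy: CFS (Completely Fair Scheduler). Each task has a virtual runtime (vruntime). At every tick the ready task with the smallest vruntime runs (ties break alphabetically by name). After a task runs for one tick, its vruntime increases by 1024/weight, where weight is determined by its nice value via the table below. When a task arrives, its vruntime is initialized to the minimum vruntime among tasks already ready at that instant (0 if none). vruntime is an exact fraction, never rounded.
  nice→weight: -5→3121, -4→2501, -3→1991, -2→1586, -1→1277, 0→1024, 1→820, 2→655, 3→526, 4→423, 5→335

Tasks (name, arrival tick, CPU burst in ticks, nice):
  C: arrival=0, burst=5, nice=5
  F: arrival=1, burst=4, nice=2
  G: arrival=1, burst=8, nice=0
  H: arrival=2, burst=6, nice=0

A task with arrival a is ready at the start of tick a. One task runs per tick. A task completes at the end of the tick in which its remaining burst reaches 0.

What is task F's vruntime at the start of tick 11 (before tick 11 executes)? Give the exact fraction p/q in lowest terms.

t=0: vr[C=0] → run C
t=1: vr[C=1024/335 F=1024/335 G=1024/335] → run C
t=2: vr[C=2048/335 F=1024/335 G=1024/335 H=1024/335] → run F
t=3: vr[C=2048/335 F=202752/43885 G=1024/335 H=1024/335] → run G
t=4: vr[C=2048/335 F=202752/43885 G=1359/335 H=1024/335] → run H
t=5: vr[C=2048/335 F=202752/43885 G=1359/335 H=1359/335] → run G
t=6: vr[C=2048/335 F=202752/43885 G=1694/335 H=1359/335] → run H
t=7: vr[C=2048/335 F=202752/43885 G=1694/335 H=1694/335] → run F
t=8: vr[C=2048/335 F=54272/8777 G=1694/335 H=1694/335] → run G
t=9: vr[C=2048/335 F=54272/8777 G=2029/335 H=1694/335] → run H
t=10: vr[C=2048/335 F=54272/8777 G=2029/335 H=2029/335] → run G
t=11: vr[C=2048/335 F=54272/8777 G=2364/335 H=2029/335] → run H
t=12: vr[C=2048/335 F=54272/8777 G=2364/335 H=2364/335] → run C
t=13: vr[C=3072/335 F=54272/8777 G=2364/335 H=2364/335] → run F
t=14: vr[C=3072/335 F=339968/43885 G=2364/335 H=2364/335] → run G
t=15: vr[C=3072/335 F=339968/43885 G=2699/335 H=2364/335] → run H
t=16: vr[C=3072/335 F=339968/43885 G=2699/335 H=2699/335] → run F
t=17: vr[C=3072/335 G=2699/335 H=2699/335] → run G
t=18: vr[C=3072/335 G=3034/335 H=2699/335] → run H
t=19: vr[C=3072/335 G=3034/335] → run G
t=20: vr[C=3072/335 G=3369/335] → run C
t=21: vr[C=4096/335 G=3369/335] → run G
t=22: vr[C=4096/335] → run C
t=23: (idle)
t=24: (idle)

vruntime(F, start of tick 11) = 54272/8777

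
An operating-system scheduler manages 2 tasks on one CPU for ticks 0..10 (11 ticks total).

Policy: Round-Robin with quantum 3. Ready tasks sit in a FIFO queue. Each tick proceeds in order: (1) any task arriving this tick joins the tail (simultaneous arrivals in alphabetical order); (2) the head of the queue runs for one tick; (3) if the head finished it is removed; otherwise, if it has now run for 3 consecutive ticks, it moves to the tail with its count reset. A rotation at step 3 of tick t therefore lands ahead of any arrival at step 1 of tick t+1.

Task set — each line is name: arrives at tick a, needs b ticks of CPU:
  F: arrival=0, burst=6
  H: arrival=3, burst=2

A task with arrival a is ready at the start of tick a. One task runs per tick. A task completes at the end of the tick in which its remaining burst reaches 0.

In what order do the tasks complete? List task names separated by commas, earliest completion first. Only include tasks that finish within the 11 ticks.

t=0: queue=[F] q_used=0 → run F
t=1: queue=[F] q_used=1 → run F
t=2: queue=[F] q_used=2 → run F
t=3: queue=[F,H] q_used=0 → run F
t=4: queue=[F,H] q_used=1 → run F
t=5: queue=[F,H] q_used=2 → run F
t=6: queue=[H] q_used=0 → run H
t=7: queue=[H] q_used=1 → run H
t=8: (idle)
t=9: (idle)
t=10: (idle)

completion order = F, H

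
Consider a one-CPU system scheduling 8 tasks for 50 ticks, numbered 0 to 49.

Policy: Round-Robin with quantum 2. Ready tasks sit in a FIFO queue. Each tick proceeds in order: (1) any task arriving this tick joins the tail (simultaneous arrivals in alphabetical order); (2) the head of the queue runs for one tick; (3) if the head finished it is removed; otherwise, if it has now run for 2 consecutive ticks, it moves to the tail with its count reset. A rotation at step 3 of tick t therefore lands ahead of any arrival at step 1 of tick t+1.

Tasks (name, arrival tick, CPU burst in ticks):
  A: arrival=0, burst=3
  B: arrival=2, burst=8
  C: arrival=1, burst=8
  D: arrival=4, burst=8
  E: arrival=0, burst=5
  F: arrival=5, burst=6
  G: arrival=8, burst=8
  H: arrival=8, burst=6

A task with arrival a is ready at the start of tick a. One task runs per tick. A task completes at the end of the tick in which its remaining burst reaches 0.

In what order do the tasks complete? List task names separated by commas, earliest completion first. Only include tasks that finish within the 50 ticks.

t=0: queue=[A,E] q_used=0 → run A
t=1: queue=[A,E,C] q_used=1 → run A
t=2: queue=[E,C,A,B] q_used=0 → run E
t=3: queue=[E,C,A,B] q_used=1 → run E
t=4: queue=[C,A,B,E,D] q_used=0 → run C
t=5: queue=[C,A,B,E,D,F] q_used=1 → run C
t=6: queue=[A,B,E,D,F,C] q_used=0 → run A
t=7: queue=[B,E,D,F,C] q_used=0 → run B
t=8: queue=[B,E,D,F,C,G,H] q_used=1 → run B
t=9: queue=[E,D,F,C,G,H,B] q_used=0 → run E
t=10: queue=[E,D,F,C,G,H,B] q_used=1 → run E
t=11: queue=[D,F,C,G,H,B,E] q_used=0 → run D
t=12: queue=[D,F,C,G,H,B,E] q_used=1 → run D
t=13: queue=[F,C,G,H,B,E,D] q_used=0 → run F
t=14: queue=[F,C,G,H,B,E,D] q_used=1 → run F
t=15: queue=[C,G,H,B,E,D,F] q_used=0 → run C
t=16: queue=[C,G,H,B,E,D,F] q_used=1 → run C
t=17: queue=[G,H,B,E,D,F,C] q_used=0 → run G
t=18: queue=[G,H,B,E,D,F,C] q_used=1 → run G
t=19: queue=[H,B,E,D,F,C,G] q_used=0 → run H
t=20: queue=[H,B,E,D,F,C,G] q_used=1 → run H
t=21: queue=[B,E,D,F,C,G,H] q_used=0 → run B
t=22: queue=[B,E,D,F,C,G,H] q_used=1 → run B
t=23: queue=[E,D,F,C,G,H,B] q_used=0 → run E
t=24: queue=[D,F,C,G,H,B] q_used=0 → run D
t=25: queue=[D,F,C,G,H,B] q_used=1 → run D
t=26: queue=[F,C,G,H,B,D] q_used=0 → run F
t=27: queue=[F,C,G,H,B,D] q_used=1 → run F
t=28: queue=[C,G,H,B,D,F] q_used=0 → run C
t=29: queue=[C,G,H,B,D,F] q_used=1 → run C
t=30: queue=[G,H,B,D,F,C] q_used=0 → run G
t=31: queue=[G,H,B,D,F,C] q_used=1 → run G
t=32: queue=[H,B,D,F,C,G] q_used=0 → run H
t=33: queue=[H,B,D,F,C,G] q_used=1 → run H
t=34: queue=[B,D,F,C,G,H] q_used=0 → run B
t=35: queue=[B,D,F,C,G,H] q_used=1 → run B
t=36: queue=[D,F,C,G,H,B] q_used=0 → run D
t=37: queue=[D,F,C,G,H,B] q_used=1 → run D
t=38: queue=[F,C,G,H,B,D] q_used=0 → run F
t=39: queue=[F,C,G,H,B,D] q_used=1 → run F
t=40: queue=[C,G,H,B,D] q_used=0 → run C
t=41: queue=[C,G,H,B,D] q_used=1 → run C
t=42: queue=[G,H,B,D] q_used=0 → run G
t=43: queue=[G,H,B,D] q_used=1 → run G
t=44: queue=[H,B,D,G] q_used=0 → run H
t=45: queue=[H,B,D,G] q_used=1 → run H
t=46: queue=[B,D,G] q_used=0 → run B
t=47: queue=[B,D,G] q_used=1 → run B
t=48: queue=[D,G] q_used=0 → run D
t=49: queue=[D,G] q_used=1 → run D

completion order = A, E, F, C, H, B, D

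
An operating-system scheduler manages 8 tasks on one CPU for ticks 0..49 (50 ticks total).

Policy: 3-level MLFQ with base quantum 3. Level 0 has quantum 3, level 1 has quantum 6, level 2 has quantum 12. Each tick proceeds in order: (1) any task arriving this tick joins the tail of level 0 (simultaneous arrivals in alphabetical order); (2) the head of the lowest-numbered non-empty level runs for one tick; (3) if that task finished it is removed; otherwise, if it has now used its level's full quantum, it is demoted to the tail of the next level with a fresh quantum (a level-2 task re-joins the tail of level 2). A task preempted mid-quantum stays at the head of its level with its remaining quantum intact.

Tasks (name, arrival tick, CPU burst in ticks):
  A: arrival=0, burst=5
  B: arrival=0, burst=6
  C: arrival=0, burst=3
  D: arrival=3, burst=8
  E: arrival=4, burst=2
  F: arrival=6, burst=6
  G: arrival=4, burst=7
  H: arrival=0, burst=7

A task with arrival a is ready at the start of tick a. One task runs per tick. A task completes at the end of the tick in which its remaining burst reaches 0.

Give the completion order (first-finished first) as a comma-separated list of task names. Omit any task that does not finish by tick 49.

completion order = C, E, A, B, H, D, G, F

t=0: L0/L1/L2 = ABCH/-/- → run A
t=1: L0/L1/L2 = ABCH/-/- → run A
t=2: L0/L1/L2 = ABCH/-/- → run A
t=3: L0/L1/L2 = BCHD/A/- → run B
t=4: L0/L1/L2 = BCHDEG/A/- → run B
t=5: L0/L1/L2 = BCHDEG/A/- → run B
t=6: L0/L1/L2 = CHDEGF/AB/- → run C
t=7: L0/L1/L2 = CHDEGF/AB/- → run C
t=8: L0/L1/L2 = CHDEGF/AB/- → run C
t=9: L0/L1/L2 = HDEGF/AB/- → run H
t=10: L0/L1/L2 = HDEGF/AB/- → run H
t=11: L0/L1/L2 = HDEGF/AB/- → run H
t=12: L0/L1/L2 = DEGF/ABH/- → run D
t=13: L0/L1/L2 = DEGF/ABH/- → run D
t=14: L0/L1/L2 = DEGF/ABH/- → run D
t=15: L0/L1/L2 = EGF/ABHD/- → run E
t=16: L0/L1/L2 = EGF/ABHD/- → run E
t=17: L0/L1/L2 = GF/ABHD/- → run G
t=18: L0/L1/L2 = GF/ABHD/- → run G
t=19: L0/L1/L2 = GF/ABHD/- → run G
t=20: L0/L1/L2 = F/ABHDG/- → run F
t=21: L0/L1/L2 = F/ABHDG/- → run F
t=22: L0/L1/L2 = F/ABHDG/- → run F
t=23: L0/L1/L2 = -/ABHDGF/- → run A
t=24: L0/L1/L2 = -/ABHDGF/- → run A
t=25: L0/L1/L2 = -/BHDGF/- → run B
t=26: L0/L1/L2 = -/BHDGF/- → run B
t=27: L0/L1/L2 = -/BHDGF/- → run B
t=28: L0/L1/L2 = -/HDGF/- → run H
t=29: L0/L1/L2 = -/HDGF/- → run H
t=30: L0/L1/L2 = -/HDGF/- → run H
t=31: L0/L1/L2 = -/HDGF/- → run H
t=32: L0/L1/L2 = -/DGF/- → run D
t=33: L0/L1/L2 = -/DGF/- → run D
t=34: L0/L1/L2 = -/DGF/- → run D
t=35: L0/L1/L2 = -/DGF/- → run D
t=36: L0/L1/L2 = -/DGF/- → run D
t=37: L0/L1/L2 = -/GF/- → run G
t=38: L0/L1/L2 = -/GF/- → run G
t=39: L0/L1/L2 = -/GF/- → run G
t=40: L0/L1/L2 = -/GF/- → run G
t=41: L0/L1/L2 = -/F/- → run F
t=42: L0/L1/L2 = -/F/- → run F
t=43: L0/L1/L2 = -/F/- → run F
t=44: (idle)
t=45: (idle)
t=46: (idle)
t=47: (idle)
t=48: (idle)
t=49: (idle)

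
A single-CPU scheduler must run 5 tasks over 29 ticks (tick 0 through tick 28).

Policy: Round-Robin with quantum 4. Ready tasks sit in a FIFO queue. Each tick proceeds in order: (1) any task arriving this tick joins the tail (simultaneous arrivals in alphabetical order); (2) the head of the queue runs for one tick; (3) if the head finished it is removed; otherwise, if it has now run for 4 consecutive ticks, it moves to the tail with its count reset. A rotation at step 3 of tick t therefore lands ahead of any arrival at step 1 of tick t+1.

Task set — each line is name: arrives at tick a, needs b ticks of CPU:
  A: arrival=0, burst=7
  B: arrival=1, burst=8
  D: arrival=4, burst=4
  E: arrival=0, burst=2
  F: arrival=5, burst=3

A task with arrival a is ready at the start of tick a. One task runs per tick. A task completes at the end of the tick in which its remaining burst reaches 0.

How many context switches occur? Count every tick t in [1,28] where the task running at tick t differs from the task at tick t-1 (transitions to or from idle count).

t=0: queue=[A,E] q_used=0 → run A
t=1: queue=[A,E,B] q_used=1 → run A
t=2: queue=[A,E,B] q_used=2 → run A
t=3: queue=[A,E,B] q_used=3 → run A
t=4: queue=[E,B,A,D] q_used=0 → run E
t=5: queue=[E,B,A,D,F] q_used=1 → run E
t=6: queue=[B,A,D,F] q_used=0 → run B
t=7: queue=[B,A,D,F] q_used=1 → run B
t=8: queue=[B,A,D,F] q_used=2 → run B
t=9: queue=[B,A,D,F] q_used=3 → run B
t=10: queue=[A,D,F,B] q_used=0 → run A
t=11: queue=[A,D,F,B] q_used=1 → run A
t=12: queue=[A,D,F,B] q_used=2 → run A
t=13: queue=[D,F,B] q_used=0 → run D
t=14: queue=[D,F,B] q_used=1 → run D
t=15: queue=[D,F,B] q_used=2 → run D
t=16: queue=[D,F,B] q_used=3 → run D
t=17: queue=[F,B] q_used=0 → run F
t=18: queue=[F,B] q_used=1 → run F
t=19: queue=[F,B] q_used=2 → run F
t=20: queue=[B] q_used=0 → run B
t=21: queue=[B] q_used=1 → run B
t=22: queue=[B] q_used=2 → run B
t=23: queue=[B] q_used=3 → run B
t=24: (idle)
t=25: (idle)
t=26: (idle)
t=27: (idle)
t=28: (idle)

context switches = 7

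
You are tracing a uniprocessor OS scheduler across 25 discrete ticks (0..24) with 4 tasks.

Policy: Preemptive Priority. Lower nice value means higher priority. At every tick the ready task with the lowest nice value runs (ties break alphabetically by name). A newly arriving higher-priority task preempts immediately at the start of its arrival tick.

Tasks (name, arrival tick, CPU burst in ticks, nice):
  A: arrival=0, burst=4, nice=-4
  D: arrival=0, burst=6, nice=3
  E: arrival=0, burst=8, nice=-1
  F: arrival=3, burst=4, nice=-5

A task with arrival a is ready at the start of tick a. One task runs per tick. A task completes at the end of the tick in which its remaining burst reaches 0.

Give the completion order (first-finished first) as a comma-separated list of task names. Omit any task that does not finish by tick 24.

t=0: ready={A,D,E} → run A
t=1: ready={A,D,E} → run A
t=2: ready={A,D,E} → run A
t=3: ready={A,D,E,F} → run F
t=4: ready={A,D,E,F} → run F
t=5: ready={A,D,E,F} → run F
t=6: ready={A,D,E,F} → run F
t=7: ready={A,D,E} → run A
t=8: ready={D,E} → run E
t=9: ready={D,E} → run E
t=10: ready={D,E} → run E
t=11: ready={D,E} → run E
t=12: ready={D,E} → run E
t=13: ready={D,E} → run E
t=14: ready={D,E} → run E
t=15: ready={D,E} → run E
t=16: ready={D} → run D
t=17: ready={D} → run D
t=18: ready={D} → run D
t=19: ready={D} → run D
t=20: ready={D} → run D
t=21: ready={D} → run D
t=22: (idle)
t=23: (idle)
t=24: (idle)

completion order = F, A, E, D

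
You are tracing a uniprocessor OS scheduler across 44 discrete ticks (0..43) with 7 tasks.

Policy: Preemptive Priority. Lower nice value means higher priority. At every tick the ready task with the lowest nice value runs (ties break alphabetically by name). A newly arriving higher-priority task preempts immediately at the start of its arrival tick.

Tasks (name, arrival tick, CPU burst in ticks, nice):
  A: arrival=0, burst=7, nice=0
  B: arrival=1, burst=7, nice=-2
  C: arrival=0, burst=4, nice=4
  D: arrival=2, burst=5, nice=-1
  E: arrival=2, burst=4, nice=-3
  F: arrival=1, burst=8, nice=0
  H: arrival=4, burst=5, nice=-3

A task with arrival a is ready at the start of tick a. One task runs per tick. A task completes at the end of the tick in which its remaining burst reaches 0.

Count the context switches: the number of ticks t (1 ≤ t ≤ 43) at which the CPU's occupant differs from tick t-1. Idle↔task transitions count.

context switches = 9

t=0: ready={A,C} → run A
t=1: ready={A,B,C,F} → run B
t=2: ready={A,B,C,D,E,F} → run E
t=3: ready={A,B,C,D,E,F} → run E
t=4: ready={A,B,C,D,E,F,H} → run E
t=5: ready={A,B,C,D,E,F,H} → run E
t=6: ready={A,B,C,D,F,H} → run H
t=7: ready={A,B,C,D,F,H} → run H
t=8: ready={A,B,C,D,F,H} → run H
t=9: ready={A,B,C,D,F,H} → run H
t=10: ready={A,B,C,D,F,H} → run H
t=11: ready={A,B,C,D,F} → run B
t=12: ready={A,B,C,D,F} → run B
t=13: ready={A,B,C,D,F} → run B
t=14: ready={A,B,C,D,F} → run B
t=15: ready={A,B,C,D,F} → run B
t=16: ready={A,B,C,D,F} → run B
t=17: ready={A,C,D,F} → run D
t=18: ready={A,C,D,F} → run D
t=19: ready={A,C,D,F} → run D
t=20: ready={A,C,D,F} → run D
t=21: ready={A,C,D,F} → run D
t=22: ready={A,C,F} → run A
t=23: ready={A,C,F} → run A
t=24: ready={A,C,F} → run A
t=25: ready={A,C,F} → run A
t=26: ready={A,C,F} → run A
t=27: ready={A,C,F} → run A
t=28: ready={C,F} → run F
t=29: ready={C,F} → run F
t=30: ready={C,F} → run F
t=31: ready={C,F} → run F
t=32: ready={C,F} → run F
t=33: ready={C,F} → run F
t=34: ready={C,F} → run F
t=35: ready={C,F} → run F
t=36: ready={C} → run C
t=37: ready={C} → run C
t=38: ready={C} → run C
t=39: ready={C} → run C
t=40: (idle)
t=41: (idle)
t=42: (idle)
t=43: (idle)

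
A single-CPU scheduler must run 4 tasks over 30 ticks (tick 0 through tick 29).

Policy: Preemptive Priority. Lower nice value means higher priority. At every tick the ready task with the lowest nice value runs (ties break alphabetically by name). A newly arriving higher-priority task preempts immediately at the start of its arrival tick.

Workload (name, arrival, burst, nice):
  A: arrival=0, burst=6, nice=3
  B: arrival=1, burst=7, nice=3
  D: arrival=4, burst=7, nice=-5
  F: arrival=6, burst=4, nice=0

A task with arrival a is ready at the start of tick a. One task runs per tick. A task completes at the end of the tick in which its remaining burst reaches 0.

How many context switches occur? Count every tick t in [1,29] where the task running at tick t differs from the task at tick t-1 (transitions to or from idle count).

context switches = 5

t=0: ready={A} → run A
t=1: ready={A,B} → run A
t=2: ready={A,B} → run A
t=3: ready={A,B} → run A
t=4: ready={A,B,D} → run D
t=5: ready={A,B,D} → run D
t=6: ready={A,B,D,F} → run D
t=7: ready={A,B,D,F} → run D
t=8: ready={A,B,D,F} → run D
t=9: ready={A,B,D,F} → run D
t=10: ready={A,B,D,F} → run D
t=11: ready={A,B,F} → run F
t=12: ready={A,B,F} → run F
t=13: ready={A,B,F} → run F
t=14: ready={A,B,F} → run F
t=15: ready={A,B} → run A
t=16: ready={A,B} → run A
t=17: ready={B} → run B
t=18: ready={B} → run B
t=19: ready={B} → run B
t=20: ready={B} → run B
t=21: ready={B} → run B
t=22: ready={B} → run B
t=23: ready={B} → run B
t=24: (idle)
t=25: (idle)
t=26: (idle)
t=27: (idle)
t=28: (idle)
t=29: (idle)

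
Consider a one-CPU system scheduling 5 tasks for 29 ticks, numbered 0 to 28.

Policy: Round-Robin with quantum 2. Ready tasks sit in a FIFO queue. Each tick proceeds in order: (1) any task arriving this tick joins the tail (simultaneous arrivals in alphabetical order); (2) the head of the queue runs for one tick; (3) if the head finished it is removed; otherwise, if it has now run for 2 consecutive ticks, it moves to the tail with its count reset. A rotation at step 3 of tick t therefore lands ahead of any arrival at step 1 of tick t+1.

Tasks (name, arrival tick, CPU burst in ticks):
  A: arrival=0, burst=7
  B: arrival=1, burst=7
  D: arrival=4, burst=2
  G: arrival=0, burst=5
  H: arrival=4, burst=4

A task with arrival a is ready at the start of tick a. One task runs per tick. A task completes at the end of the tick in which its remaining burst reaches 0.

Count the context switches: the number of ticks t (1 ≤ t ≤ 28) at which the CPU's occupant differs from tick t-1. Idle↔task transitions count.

context switches = 14

t=0: queue=[A,G] q_used=0 → run A
t=1: queue=[A,G,B] q_used=1 → run A
t=2: queue=[G,B,A] q_used=0 → run G
t=3: queue=[G,B,A] q_used=1 → run G
t=4: queue=[B,A,G,D,H] q_used=0 → run B
t=5: queue=[B,A,G,D,H] q_used=1 → run B
t=6: queue=[A,G,D,H,B] q_used=0 → run A
t=7: queue=[A,G,D,H,B] q_used=1 → run A
t=8: queue=[G,D,H,B,A] q_used=0 → run G
t=9: queue=[G,D,H,B,A] q_used=1 → run G
t=10: queue=[D,H,B,A,G] q_used=0 → run D
t=11: queue=[D,H,B,A,G] q_used=1 → run D
t=12: queue=[H,B,A,G] q_used=0 → run H
t=13: queue=[H,B,A,G] q_used=1 → run H
t=14: queue=[B,A,G,H] q_used=0 → run B
t=15: queue=[B,A,G,H] q_used=1 → run B
t=16: queue=[A,G,H,B] q_used=0 → run A
t=17: queue=[A,G,H,B] q_used=1 → run A
t=18: queue=[G,H,B,A] q_used=0 → run G
t=19: queue=[H,B,A] q_used=0 → run H
t=20: queue=[H,B,A] q_used=1 → run H
t=21: queue=[B,A] q_used=0 → run B
t=22: queue=[B,A] q_used=1 → run B
t=23: queue=[A,B] q_used=0 → run A
t=24: queue=[B] q_used=0 → run B
t=25: (idle)
t=26: (idle)
t=27: (idle)
t=28: (idle)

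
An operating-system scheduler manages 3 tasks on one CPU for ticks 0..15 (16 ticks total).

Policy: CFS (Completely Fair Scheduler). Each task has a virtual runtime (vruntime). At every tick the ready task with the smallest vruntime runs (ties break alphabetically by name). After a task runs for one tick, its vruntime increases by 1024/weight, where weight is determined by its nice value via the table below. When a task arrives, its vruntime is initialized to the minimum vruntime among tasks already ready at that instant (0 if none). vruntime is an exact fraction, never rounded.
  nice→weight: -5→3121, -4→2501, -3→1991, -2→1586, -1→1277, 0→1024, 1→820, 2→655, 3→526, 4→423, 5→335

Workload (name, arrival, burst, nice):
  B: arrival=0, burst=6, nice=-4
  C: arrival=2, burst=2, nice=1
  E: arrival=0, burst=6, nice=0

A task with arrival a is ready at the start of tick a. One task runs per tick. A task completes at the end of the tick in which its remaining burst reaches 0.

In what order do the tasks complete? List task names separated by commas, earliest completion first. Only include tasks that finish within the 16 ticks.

t=0: vr[B=0 E=0] → run B
t=1: vr[B=1024/2501 E=0] → run E
t=2: vr[B=1024/2501 C=1024/2501 E=1] → run B
t=3: vr[B=2048/2501 C=1024/2501 E=1] → run C
t=4: vr[B=2048/2501 C=20736/12505 E=1] → run B
t=5: vr[B=3072/2501 C=20736/12505 E=1] → run E
t=6: vr[B=3072/2501 C=20736/12505 E=2] → run B
t=7: vr[B=4096/2501 C=20736/12505 E=2] → run B
t=8: vr[B=5120/2501 C=20736/12505 E=2] → run C
t=9: vr[B=5120/2501 E=2] → run E
t=10: vr[B=5120/2501 E=3] → run B
t=11: vr[E=3] → run E
t=12: vr[E=4] → run E
t=13: vr[E=5] → run E
t=14: (idle)
t=15: (idle)

completion order = C, B, E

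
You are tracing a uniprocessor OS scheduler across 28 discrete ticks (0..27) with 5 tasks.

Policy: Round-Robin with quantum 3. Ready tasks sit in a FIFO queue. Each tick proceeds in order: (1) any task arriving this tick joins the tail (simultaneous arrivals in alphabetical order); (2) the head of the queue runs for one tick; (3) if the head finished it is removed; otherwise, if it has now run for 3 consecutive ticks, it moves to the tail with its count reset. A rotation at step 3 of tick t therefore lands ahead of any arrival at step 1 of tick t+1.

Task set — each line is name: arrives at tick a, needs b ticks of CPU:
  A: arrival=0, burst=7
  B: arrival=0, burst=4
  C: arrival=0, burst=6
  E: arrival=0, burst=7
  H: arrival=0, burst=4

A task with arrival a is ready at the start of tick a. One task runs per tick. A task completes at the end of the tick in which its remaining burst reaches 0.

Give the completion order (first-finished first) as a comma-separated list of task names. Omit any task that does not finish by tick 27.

t=0: queue=[A,B,C,E,H] q_used=0 → run A
t=1: queue=[A,B,C,E,H] q_used=1 → run A
t=2: queue=[A,B,C,E,H] q_used=2 → run A
t=3: queue=[B,C,E,H,A] q_used=0 → run B
t=4: queue=[B,C,E,H,A] q_used=1 → run B
t=5: queue=[B,C,E,H,A] q_used=2 → run B
t=6: queue=[C,E,H,A,B] q_used=0 → run C
t=7: queue=[C,E,H,A,B] q_used=1 → run C
t=8: queue=[C,E,H,A,B] q_used=2 → run C
t=9: queue=[E,H,A,B,C] q_used=0 → run E
t=10: queue=[E,H,A,B,C] q_used=1 → run E
t=11: queue=[E,H,A,B,C] q_used=2 → run E
t=12: queue=[H,A,B,C,E] q_used=0 → run H
t=13: queue=[H,A,B,C,E] q_used=1 → run H
t=14: queue=[H,A,B,C,E] q_used=2 → run H
t=15: queue=[A,B,C,E,H] q_used=0 → run A
t=16: queue=[A,B,C,E,H] q_used=1 → run A
t=17: queue=[A,B,C,E,H] q_used=2 → run A
t=18: queue=[B,C,E,H,A] q_used=0 → run B
t=19: queue=[C,E,H,A] q_used=0 → run C
t=20: queue=[C,E,H,A] q_used=1 → run C
t=21: queue=[C,E,H,A] q_used=2 → run C
t=22: queue=[E,H,A] q_used=0 → run E
t=23: queue=[E,H,A] q_used=1 → run E
t=24: queue=[E,H,A] q_used=2 → run E
t=25: queue=[H,A,E] q_used=0 → run H
t=26: queue=[A,E] q_used=0 → run A
t=27: queue=[E] q_used=0 → run E

completion order = B, C, H, A, E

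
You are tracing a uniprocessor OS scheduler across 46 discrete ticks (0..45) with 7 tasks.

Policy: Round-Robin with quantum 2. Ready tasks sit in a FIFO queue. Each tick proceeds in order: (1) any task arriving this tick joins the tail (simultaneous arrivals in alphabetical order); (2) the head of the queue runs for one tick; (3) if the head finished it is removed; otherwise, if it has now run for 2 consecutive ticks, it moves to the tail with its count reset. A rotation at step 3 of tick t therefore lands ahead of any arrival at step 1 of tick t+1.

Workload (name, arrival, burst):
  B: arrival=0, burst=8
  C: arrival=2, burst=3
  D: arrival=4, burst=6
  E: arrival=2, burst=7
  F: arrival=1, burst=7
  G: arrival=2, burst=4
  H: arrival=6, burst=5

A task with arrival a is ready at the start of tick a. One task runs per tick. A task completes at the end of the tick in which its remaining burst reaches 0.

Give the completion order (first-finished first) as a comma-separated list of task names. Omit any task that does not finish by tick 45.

t=0: queue=[B] q_used=0 → run B
t=1: queue=[B,F] q_used=1 → run B
t=2: queue=[F,B,C,E,G] q_used=0 → run F
t=3: queue=[F,B,C,E,G] q_used=1 → run F
t=4: queue=[B,C,E,G,F,D] q_used=0 → run B
t=5: queue=[B,C,E,G,F,D] q_used=1 → run B
t=6: queue=[C,E,G,F,D,B,H] q_used=0 → run C
t=7: queue=[C,E,G,F,D,B,H] q_used=1 → run C
t=8: queue=[E,G,F,D,B,H,C] q_used=0 → run E
t=9: queue=[E,G,F,D,B,H,C] q_used=1 → run E
t=10: queue=[G,F,D,B,H,C,E] q_used=0 → run G
t=11: queue=[G,F,D,B,H,C,E] q_used=1 → run G
t=12: queue=[F,D,B,H,C,E,G] q_used=0 → run F
t=13: queue=[F,D,B,H,C,E,G] q_used=1 → run F
t=14: queue=[D,B,H,C,E,G,F] q_used=0 → run D
t=15: queue=[D,B,H,C,E,G,F] q_used=1 → run D
t=16: queue=[B,H,C,E,G,F,D] q_used=0 → run B
t=17: queue=[B,H,C,E,G,F,D] q_used=1 → run B
t=18: queue=[H,C,E,G,F,D,B] q_used=0 → run H
t=19: queue=[H,C,E,G,F,D,B] q_used=1 → run H
t=20: queue=[C,E,G,F,D,B,H] q_used=0 → run C
t=21: queue=[E,G,F,D,B,H] q_used=0 → run E
t=22: queue=[E,G,F,D,B,H] q_used=1 → run E
t=23: queue=[G,F,D,B,H,E] q_used=0 → run G
t=24: queue=[G,F,D,B,H,E] q_used=1 → run G
t=25: queue=[F,D,B,H,E] q_used=0 → run F
t=26: queue=[F,D,B,H,E] q_used=1 → run F
t=27: queue=[D,B,H,E,F] q_used=0 → run D
t=28: queue=[D,B,H,E,F] q_used=1 → run D
t=29: queue=[B,H,E,F,D] q_used=0 → run B
t=30: queue=[B,H,E,F,D] q_used=1 → run B
t=31: queue=[H,E,F,D] q_used=0 → run H
t=32: queue=[H,E,F,D] q_used=1 → run H
t=33: queue=[E,F,D,H] q_used=0 → run E
t=34: queue=[E,F,D,H] q_used=1 → run E
t=35: queue=[F,D,H,E] q_used=0 → run F
t=36: queue=[D,H,E] q_used=0 → run D
t=37: queue=[D,H,E] q_used=1 → run D
t=38: queue=[H,E] q_used=0 → run H
t=39: queue=[E] q_used=0 → run E
t=40: (idle)
t=41: (idle)
t=42: (idle)
t=43: (idle)
t=44: (idle)
t=45: (idle)

completion order = C, G, B, F, D, H, E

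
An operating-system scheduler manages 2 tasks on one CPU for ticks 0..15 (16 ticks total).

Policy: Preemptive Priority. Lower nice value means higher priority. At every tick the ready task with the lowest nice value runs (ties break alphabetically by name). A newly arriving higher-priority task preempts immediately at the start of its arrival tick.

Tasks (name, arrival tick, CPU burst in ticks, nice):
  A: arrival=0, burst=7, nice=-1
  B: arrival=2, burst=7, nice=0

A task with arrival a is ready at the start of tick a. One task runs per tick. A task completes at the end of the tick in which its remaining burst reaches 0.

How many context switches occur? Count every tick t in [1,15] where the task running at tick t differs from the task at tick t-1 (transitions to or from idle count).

context switches = 2

t=0: ready={A} → run A
t=1: ready={A} → run A
t=2: ready={A,B} → run A
t=3: ready={A,B} → run A
t=4: ready={A,B} → run A
t=5: ready={A,B} → run A
t=6: ready={A,B} → run A
t=7: ready={B} → run B
t=8: ready={B} → run B
t=9: ready={B} → run B
t=10: ready={B} → run B
t=11: ready={B} → run B
t=12: ready={B} → run B
t=13: ready={B} → run B
t=14: (idle)
t=15: (idle)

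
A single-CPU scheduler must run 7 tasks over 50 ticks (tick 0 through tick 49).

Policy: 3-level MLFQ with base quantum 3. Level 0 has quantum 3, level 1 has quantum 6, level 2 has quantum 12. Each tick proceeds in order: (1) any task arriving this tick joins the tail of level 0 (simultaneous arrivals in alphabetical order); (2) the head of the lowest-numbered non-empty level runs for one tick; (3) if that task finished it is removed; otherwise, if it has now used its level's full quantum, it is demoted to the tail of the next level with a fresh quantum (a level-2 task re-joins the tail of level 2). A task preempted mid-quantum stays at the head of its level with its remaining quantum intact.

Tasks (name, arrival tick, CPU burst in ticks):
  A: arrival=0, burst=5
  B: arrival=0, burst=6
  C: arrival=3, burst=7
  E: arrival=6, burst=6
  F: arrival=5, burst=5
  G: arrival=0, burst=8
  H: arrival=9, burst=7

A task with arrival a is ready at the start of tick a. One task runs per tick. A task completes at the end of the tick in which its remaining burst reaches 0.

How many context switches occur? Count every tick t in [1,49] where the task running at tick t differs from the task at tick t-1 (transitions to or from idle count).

t=0: L0/L1/L2 = ABG/-/- → run A
t=1: L0/L1/L2 = ABG/-/- → run A
t=2: L0/L1/L2 = ABG/-/- → run A
t=3: L0/L1/L2 = BGC/A/- → run B
t=4: L0/L1/L2 = BGC/A/- → run B
t=5: L0/L1/L2 = BGCF/A/- → run B
t=6: L0/L1/L2 = GCFE/AB/- → run G
t=7: L0/L1/L2 = GCFE/AB/- → run G
t=8: L0/L1/L2 = GCFE/AB/- → run G
t=9: L0/L1/L2 = CFEH/ABG/- → run C
t=10: L0/L1/L2 = CFEH/ABG/- → run C
t=11: L0/L1/L2 = CFEH/ABG/- → run C
t=12: L0/L1/L2 = FEH/ABGC/- → run F
t=13: L0/L1/L2 = FEH/ABGC/- → run F
t=14: L0/L1/L2 = FEH/ABGC/- → run F
t=15: L0/L1/L2 = EH/ABGCF/- → run E
t=16: L0/L1/L2 = EH/ABGCF/- → run E
t=17: L0/L1/L2 = EH/ABGCF/- → run E
t=18: L0/L1/L2 = H/ABGCFE/- → run H
t=19: L0/L1/L2 = H/ABGCFE/- → run H
t=20: L0/L1/L2 = H/ABGCFE/- → run H
t=21: L0/L1/L2 = -/ABGCFEH/- → run A
t=22: L0/L1/L2 = -/ABGCFEH/- → run A
t=23: L0/L1/L2 = -/BGCFEH/- → run B
t=24: L0/L1/L2 = -/BGCFEH/- → run B
t=25: L0/L1/L2 = -/BGCFEH/- → run B
t=26: L0/L1/L2 = -/GCFEH/- → run G
t=27: L0/L1/L2 = -/GCFEH/- → run G
t=28: L0/L1/L2 = -/GCFEH/- → run G
t=29: L0/L1/L2 = -/GCFEH/- → run G
t=30: L0/L1/L2 = -/GCFEH/- → run G
t=31: L0/L1/L2 = -/CFEH/- → run C
t=32: L0/L1/L2 = -/CFEH/- → run C
t=33: L0/L1/L2 = -/CFEH/- → run C
t=34: L0/L1/L2 = -/CFEH/- → run C
t=35: L0/L1/L2 = -/FEH/- → run F
t=36: L0/L1/L2 = -/FEH/- → run F
t=37: L0/L1/L2 = -/EH/- → run E
t=38: L0/L1/L2 = -/EH/- → run E
t=39: L0/L1/L2 = -/EH/- → run E
t=40: L0/L1/L2 = -/H/- → run H
t=41: L0/L1/L2 = -/H/- → run H
t=42: L0/L1/L2 = -/H/- → run H
t=43: L0/L1/L2 = -/H/- → run H
t=44: (idle)
t=45: (idle)
t=46: (idle)
t=47: (idle)
t=48: (idle)
t=49: (idle)

context switches = 14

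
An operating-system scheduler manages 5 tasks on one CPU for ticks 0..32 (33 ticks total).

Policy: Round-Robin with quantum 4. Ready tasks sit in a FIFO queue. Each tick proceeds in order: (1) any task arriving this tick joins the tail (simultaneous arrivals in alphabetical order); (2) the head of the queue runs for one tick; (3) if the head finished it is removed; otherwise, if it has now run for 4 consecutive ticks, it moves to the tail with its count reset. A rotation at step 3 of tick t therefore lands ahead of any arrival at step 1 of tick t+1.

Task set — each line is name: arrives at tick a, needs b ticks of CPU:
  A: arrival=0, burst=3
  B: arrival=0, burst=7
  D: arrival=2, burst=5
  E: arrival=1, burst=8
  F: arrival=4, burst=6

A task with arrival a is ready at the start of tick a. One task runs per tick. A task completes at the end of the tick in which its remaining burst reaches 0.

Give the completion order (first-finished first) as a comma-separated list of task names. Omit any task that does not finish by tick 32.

completion order = A, B, E, D, F

t=0: queue=[A,B] q_used=0 → run A
t=1: queue=[A,B,E] q_used=1 → run A
t=2: queue=[A,B,E,D] q_used=2 → run A
t=3: queue=[B,E,D] q_used=0 → run B
t=4: queue=[B,E,D,F] q_used=1 → run B
t=5: queue=[B,E,D,F] q_used=2 → run B
t=6: queue=[B,E,D,F] q_used=3 → run B
t=7: queue=[E,D,F,B] q_used=0 → run E
t=8: queue=[E,D,F,B] q_used=1 → run E
t=9: queue=[E,D,F,B] q_used=2 → run E
t=10: queue=[E,D,F,B] q_used=3 → run E
t=11: queue=[D,F,B,E] q_used=0 → run D
t=12: queue=[D,F,B,E] q_used=1 → run D
t=13: queue=[D,F,B,E] q_used=2 → run D
t=14: queue=[D,F,B,E] q_used=3 → run D
t=15: queue=[F,B,E,D] q_used=0 → run F
t=16: queue=[F,B,E,D] q_used=1 → run F
t=17: queue=[F,B,E,D] q_used=2 → run F
t=18: queue=[F,B,E,D] q_used=3 → run F
t=19: queue=[B,E,D,F] q_used=0 → run B
t=20: queue=[B,E,D,F] q_used=1 → run B
t=21: queue=[B,E,D,F] q_used=2 → run B
t=22: queue=[E,D,F] q_used=0 → run E
t=23: queue=[E,D,F] q_used=1 → run E
t=24: queue=[E,D,F] q_used=2 → run E
t=25: queue=[E,D,F] q_used=3 → run E
t=26: queue=[D,F] q_used=0 → run D
t=27: queue=[F] q_used=0 → run F
t=28: queue=[F] q_used=1 → run F
t=29: (idle)
t=30: (idle)
t=31: (idle)
t=32: (idle)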